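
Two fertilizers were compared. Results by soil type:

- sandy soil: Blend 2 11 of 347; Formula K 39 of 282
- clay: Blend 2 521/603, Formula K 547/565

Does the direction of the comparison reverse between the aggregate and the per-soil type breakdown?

No

Sandy soil: Blend 2 11/347 = 3.2%, Formula K 39/282 = 13.8% → Formula K
Clay: Blend 2 521/603 = 86.4%, Formula K 547/565 = 96.8% → Formula K
Overall: Blend 2 532/950 = 56.0%, Formula K 586/847 = 69.2% → Formula K
Formula K wins overall and in every soil group — no reversal.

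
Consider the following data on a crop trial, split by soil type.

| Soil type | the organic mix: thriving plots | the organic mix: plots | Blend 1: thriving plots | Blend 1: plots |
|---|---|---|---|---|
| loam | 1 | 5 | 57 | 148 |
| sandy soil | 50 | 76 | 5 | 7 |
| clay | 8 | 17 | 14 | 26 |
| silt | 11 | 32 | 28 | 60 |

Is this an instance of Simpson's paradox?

Loam: the organic mix 1/5 = 20.0%, Blend 1 57/148 = 38.5% → Blend 1
Sandy soil: the organic mix 50/76 = 65.8%, Blend 1 5/7 = 71.4% → Blend 1
Clay: the organic mix 8/17 = 47.1%, Blend 1 14/26 = 53.8% → Blend 1
Silt: the organic mix 11/32 = 34.4%, Blend 1 28/60 = 46.7% → Blend 1
Overall: the organic mix 70/130 = 53.8%, Blend 1 104/241 = 43.2% → the organic mix
Blend 1 wins each soil group but the organic mix wins overall — the comparison reverses. Blend 1's plots skew toward loam, which has a lower base rate.

Yes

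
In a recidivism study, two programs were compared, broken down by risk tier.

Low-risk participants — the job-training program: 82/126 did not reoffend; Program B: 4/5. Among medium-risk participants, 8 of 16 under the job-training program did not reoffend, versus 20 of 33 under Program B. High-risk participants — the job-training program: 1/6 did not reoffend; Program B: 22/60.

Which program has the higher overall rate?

the job-training program

Low-risk: the job-training program 82/126 = 65.1%, Program B 4/5 = 80.0% → Program B
Medium-risk: the job-training program 8/16 = 50.0%, Program B 20/33 = 60.6% → Program B
High-risk: the job-training program 1/6 = 16.7%, Program B 22/60 = 36.7% → Program B
Overall: the job-training program 91/148 = 61.5%, Program B 46/98 = 46.9% → the job-training program
(Program B wins every risk group but the job-training program wins overall — Program B's participants skew toward the low-rate high-risk group.)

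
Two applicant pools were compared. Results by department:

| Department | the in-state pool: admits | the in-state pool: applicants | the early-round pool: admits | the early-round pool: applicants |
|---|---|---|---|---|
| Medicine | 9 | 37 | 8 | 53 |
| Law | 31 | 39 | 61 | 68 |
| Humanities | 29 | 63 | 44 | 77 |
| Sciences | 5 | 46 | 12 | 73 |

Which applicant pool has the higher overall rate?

Medicine: the in-state pool 9/37 = 24.3%, the early-round pool 8/53 = 15.1% → the in-state pool
Law: the in-state pool 31/39 = 79.5%, the early-round pool 61/68 = 89.7% → the early-round pool
Humanities: the in-state pool 29/63 = 46.0%, the early-round pool 44/77 = 57.1% → the early-round pool
Sciences: the in-state pool 5/46 = 10.9%, the early-round pool 12/73 = 16.4% → the early-round pool
Overall: the in-state pool 74/185 = 40.0%, the early-round pool 125/271 = 46.1% → the early-round pool
(Neither sweeps every department group, but the early-round pool has the higher pooled rate.)

the early-round pool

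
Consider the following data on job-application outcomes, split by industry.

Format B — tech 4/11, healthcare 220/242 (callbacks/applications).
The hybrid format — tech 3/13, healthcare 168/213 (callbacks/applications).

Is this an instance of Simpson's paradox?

No

Tech: Format B 4/11 = 36.4%, the hybrid format 3/13 = 23.1% → Format B
Healthcare: Format B 220/242 = 90.9%, the hybrid format 168/213 = 78.9% → Format B
Overall: Format B 224/253 = 88.5%, the hybrid format 171/226 = 75.7% → Format B
Format B wins overall and in every industry group — no reversal.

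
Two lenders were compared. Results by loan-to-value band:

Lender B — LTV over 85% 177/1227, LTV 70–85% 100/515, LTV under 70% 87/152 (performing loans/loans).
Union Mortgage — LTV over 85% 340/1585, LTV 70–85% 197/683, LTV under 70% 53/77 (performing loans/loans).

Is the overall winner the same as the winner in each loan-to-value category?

Yes

LTV over 85%: Lender B 177/1227 = 14.4%, Union Mortgage 340/1585 = 21.5% → Union Mortgage
LTV 70–85%: Lender B 100/515 = 19.4%, Union Mortgage 197/683 = 28.8% → Union Mortgage
LTV under 70%: Lender B 87/152 = 57.2%, Union Mortgage 53/77 = 68.8% → Union Mortgage
Overall: Lender B 364/1894 = 19.2%, Union Mortgage 590/2345 = 25.2% → Union Mortgage
Union Mortgage wins overall and in every loan-to-value group — no reversal.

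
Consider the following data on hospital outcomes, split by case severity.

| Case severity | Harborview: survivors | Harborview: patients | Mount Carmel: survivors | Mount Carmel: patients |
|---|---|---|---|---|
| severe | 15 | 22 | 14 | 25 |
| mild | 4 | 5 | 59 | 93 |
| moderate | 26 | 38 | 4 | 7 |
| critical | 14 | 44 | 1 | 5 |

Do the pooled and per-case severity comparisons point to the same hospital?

Severe: Harborview 15/22 = 68.2%, Mount Carmel 14/25 = 56.0% → Harborview
Mild: Harborview 4/5 = 80.0%, Mount Carmel 59/93 = 63.4% → Harborview
Moderate: Harborview 26/38 = 68.4%, Mount Carmel 4/7 = 57.1% → Harborview
Critical: Harborview 14/44 = 31.8%, Mount Carmel 1/5 = 20.0% → Harborview
Overall: Harborview 59/109 = 54.1%, Mount Carmel 78/130 = 60.0% → Mount Carmel
Harborview wins each case group but Mount Carmel wins overall — the comparison reverses. Harborview's patients skew toward critical, which has a lower base rate.

No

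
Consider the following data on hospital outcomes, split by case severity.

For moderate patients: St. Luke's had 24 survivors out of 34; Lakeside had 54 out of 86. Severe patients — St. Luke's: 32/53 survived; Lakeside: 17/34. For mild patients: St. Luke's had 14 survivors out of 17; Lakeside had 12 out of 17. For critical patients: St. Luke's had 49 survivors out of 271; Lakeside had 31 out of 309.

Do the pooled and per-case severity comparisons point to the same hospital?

Yes

Moderate: St. Luke's 24/34 = 70.6%, Lakeside 54/86 = 62.8% → St. Luke's
Severe: St. Luke's 32/53 = 60.4%, Lakeside 17/34 = 50.0% → St. Luke's
Mild: St. Luke's 14/17 = 82.4%, Lakeside 12/17 = 70.6% → St. Luke's
Critical: St. Luke's 49/271 = 18.1%, Lakeside 31/309 = 10.0% → St. Luke's
Overall: St. Luke's 119/375 = 31.7%, Lakeside 114/446 = 25.6% → St. Luke's
St. Luke's wins overall and in every case group — no reversal.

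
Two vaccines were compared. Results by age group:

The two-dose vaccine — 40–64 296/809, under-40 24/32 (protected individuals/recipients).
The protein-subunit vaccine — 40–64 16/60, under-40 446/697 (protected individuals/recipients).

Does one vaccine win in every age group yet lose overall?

Yes

40–64: the two-dose vaccine 296/809 = 36.6%, the protein-subunit vaccine 16/60 = 26.7% → the two-dose vaccine
Under-40: the two-dose vaccine 24/32 = 75.0%, the protein-subunit vaccine 446/697 = 64.0% → the two-dose vaccine
Overall: the two-dose vaccine 320/841 = 38.0%, the protein-subunit vaccine 462/757 = 61.0% → the protein-subunit vaccine
The two-dose vaccine wins each age group but the protein-subunit vaccine wins overall — the comparison reverses. The two-dose vaccine's recipients skew toward 40–64, which has a lower base rate.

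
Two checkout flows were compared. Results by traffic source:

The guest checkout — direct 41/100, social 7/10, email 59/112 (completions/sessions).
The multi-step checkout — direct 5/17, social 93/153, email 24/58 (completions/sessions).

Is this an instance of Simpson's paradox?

Direct: the guest checkout 41/100 = 41.0%, the multi-step checkout 5/17 = 29.4% → the guest checkout
Social: the guest checkout 7/10 = 70.0%, the multi-step checkout 93/153 = 60.8% → the guest checkout
Email: the guest checkout 59/112 = 52.7%, the multi-step checkout 24/58 = 41.4% → the guest checkout
Overall: the guest checkout 107/222 = 48.2%, the multi-step checkout 122/228 = 53.5% → the multi-step checkout
The guest checkout wins each traffic group but the multi-step checkout wins overall — the comparison reverses. The guest checkout's sessions skew toward direct, which has a lower base rate.

Yes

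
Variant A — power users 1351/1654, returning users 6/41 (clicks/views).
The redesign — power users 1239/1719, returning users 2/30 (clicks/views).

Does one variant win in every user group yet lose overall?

Power users: Variant A 1351/1654 = 81.7%, the redesign 1239/1719 = 72.1% → Variant A
Returning users: Variant A 6/41 = 14.6%, the redesign 2/30 = 6.7% → Variant A
Overall: Variant A 1357/1695 = 80.1%, the redesign 1241/1749 = 71.0% → Variant A
Variant A wins overall and in every user group — no reversal.

No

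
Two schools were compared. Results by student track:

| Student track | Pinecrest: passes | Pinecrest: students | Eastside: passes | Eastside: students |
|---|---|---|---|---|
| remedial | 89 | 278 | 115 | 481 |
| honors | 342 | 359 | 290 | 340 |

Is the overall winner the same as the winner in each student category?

Yes

Remedial: Pinecrest 89/278 = 32.0%, Eastside 115/481 = 23.9% → Pinecrest
Honors: Pinecrest 342/359 = 95.3%, Eastside 290/340 = 85.3% → Pinecrest
Overall: Pinecrest 431/637 = 67.7%, Eastside 405/821 = 49.3% → Pinecrest
Pinecrest wins overall and in every student group — no reversal.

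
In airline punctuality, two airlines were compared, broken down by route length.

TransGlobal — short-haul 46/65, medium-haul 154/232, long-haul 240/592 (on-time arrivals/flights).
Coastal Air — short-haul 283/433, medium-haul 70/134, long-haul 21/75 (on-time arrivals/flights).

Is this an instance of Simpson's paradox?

Yes

Short-haul: TransGlobal 46/65 = 70.8%, Coastal Air 283/433 = 65.4% → TransGlobal
Medium-haul: TransGlobal 154/232 = 66.4%, Coastal Air 70/134 = 52.2% → TransGlobal
Long-haul: TransGlobal 240/592 = 40.5%, Coastal Air 21/75 = 28.0% → TransGlobal
Overall: TransGlobal 440/889 = 49.5%, Coastal Air 374/642 = 58.3% → Coastal Air
TransGlobal wins each route group but Coastal Air wins overall — the comparison reverses. TransGlobal's flights skew toward long-haul, which has a lower base rate.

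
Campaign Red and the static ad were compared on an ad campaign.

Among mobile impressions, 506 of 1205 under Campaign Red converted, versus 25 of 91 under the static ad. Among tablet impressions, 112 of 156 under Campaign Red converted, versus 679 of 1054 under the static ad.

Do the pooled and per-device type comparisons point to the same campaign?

Mobile: Campaign Red 506/1205 = 42.0%, the static ad 25/91 = 27.5% → Campaign Red
Tablet: Campaign Red 112/156 = 71.8%, the static ad 679/1054 = 64.4% → Campaign Red
Overall: Campaign Red 618/1361 = 45.4%, the static ad 704/1145 = 61.5% → the static ad
Campaign Red wins each device group but the static ad wins overall — the comparison reverses. Campaign Red's impressions skew toward mobile, which has a lower base rate.

No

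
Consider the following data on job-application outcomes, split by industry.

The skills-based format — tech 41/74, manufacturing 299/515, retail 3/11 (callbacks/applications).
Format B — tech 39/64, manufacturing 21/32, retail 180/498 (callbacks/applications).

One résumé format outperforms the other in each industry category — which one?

Format B

Tech: the skills-based format 41/74 = 55.4%, Format B 39/64 = 60.9% → Format B
Manufacturing: the skills-based format 299/515 = 58.1%, Format B 21/32 = 65.6% → Format B
Retail: the skills-based format 3/11 = 27.3%, Format B 180/498 = 36.1% → Format B
Format B has the higher rate in all 3 groups.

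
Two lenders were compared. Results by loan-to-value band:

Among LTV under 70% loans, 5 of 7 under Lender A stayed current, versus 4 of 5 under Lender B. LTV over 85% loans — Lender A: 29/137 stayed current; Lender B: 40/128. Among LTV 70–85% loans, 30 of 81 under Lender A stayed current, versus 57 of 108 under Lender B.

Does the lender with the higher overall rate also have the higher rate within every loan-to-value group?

Yes

LTV under 70%: Lender A 5/7 = 71.4%, Lender B 4/5 = 80.0% → Lender B
LTV over 85%: Lender A 29/137 = 21.2%, Lender B 40/128 = 31.2% → Lender B
LTV 70–85%: Lender A 30/81 = 37.0%, Lender B 57/108 = 52.8% → Lender B
Overall: Lender A 64/225 = 28.4%, Lender B 101/241 = 41.9% → Lender B
Lender B wins overall and in every loan-to-value group — no reversal.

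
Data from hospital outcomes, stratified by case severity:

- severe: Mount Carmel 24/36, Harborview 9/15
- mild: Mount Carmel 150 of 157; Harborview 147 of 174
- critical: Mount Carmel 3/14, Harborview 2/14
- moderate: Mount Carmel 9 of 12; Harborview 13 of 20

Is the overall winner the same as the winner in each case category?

Severe: Mount Carmel 24/36 = 66.7%, Harborview 9/15 = 60.0% → Mount Carmel
Mild: Mount Carmel 150/157 = 95.5%, Harborview 147/174 = 84.5% → Mount Carmel
Critical: Mount Carmel 3/14 = 21.4%, Harborview 2/14 = 14.3% → Mount Carmel
Moderate: Mount Carmel 9/12 = 75.0%, Harborview 13/20 = 65.0% → Mount Carmel
Overall: Mount Carmel 186/219 = 84.9%, Harborview 171/223 = 76.7% → Mount Carmel
Mount Carmel wins overall and in every case group — no reversal.

Yes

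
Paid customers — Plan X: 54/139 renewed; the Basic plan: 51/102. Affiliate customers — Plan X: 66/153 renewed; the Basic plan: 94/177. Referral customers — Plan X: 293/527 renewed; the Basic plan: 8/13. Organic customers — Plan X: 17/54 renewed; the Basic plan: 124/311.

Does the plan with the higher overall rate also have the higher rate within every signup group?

Paid: Plan X 54/139 = 38.8%, the Basic plan 51/102 = 50.0% → the Basic plan
Affiliate: Plan X 66/153 = 43.1%, the Basic plan 94/177 = 53.1% → the Basic plan
Referral: Plan X 293/527 = 55.6%, the Basic plan 8/13 = 61.5% → the Basic plan
Organic: Plan X 17/54 = 31.5%, the Basic plan 124/311 = 39.9% → the Basic plan
Overall: Plan X 430/873 = 49.3%, the Basic plan 277/603 = 45.9% → Plan X
The Basic plan wins each signup group but Plan X wins overall — the comparison reverses. The Basic plan's customers skew toward organic, which has a lower base rate.

No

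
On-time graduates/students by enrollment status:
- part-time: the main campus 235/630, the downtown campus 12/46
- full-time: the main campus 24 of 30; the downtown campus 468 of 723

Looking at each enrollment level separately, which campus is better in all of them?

the main campus

Part-time: the main campus 235/630 = 37.3%, the downtown campus 12/46 = 26.1% → the main campus
Full-time: the main campus 24/30 = 80.0%, the downtown campus 468/723 = 64.7% → the main campus
The main campus has the higher rate in both groups.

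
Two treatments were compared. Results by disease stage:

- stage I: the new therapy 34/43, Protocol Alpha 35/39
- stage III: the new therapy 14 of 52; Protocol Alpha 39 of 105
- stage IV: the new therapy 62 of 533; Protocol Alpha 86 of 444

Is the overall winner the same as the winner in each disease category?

Yes

Stage I: the new therapy 34/43 = 79.1%, Protocol Alpha 35/39 = 89.7% → Protocol Alpha
Stage III: the new therapy 14/52 = 26.9%, Protocol Alpha 39/105 = 37.1% → Protocol Alpha
Stage IV: the new therapy 62/533 = 11.6%, Protocol Alpha 86/444 = 19.4% → Protocol Alpha
Overall: the new therapy 110/628 = 17.5%, Protocol Alpha 160/588 = 27.2% → Protocol Alpha
Protocol Alpha wins overall and in every disease group — no reversal.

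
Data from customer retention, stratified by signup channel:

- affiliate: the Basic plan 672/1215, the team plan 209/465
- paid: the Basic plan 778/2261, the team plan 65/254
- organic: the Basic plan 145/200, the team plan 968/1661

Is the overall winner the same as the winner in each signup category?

Affiliate: the Basic plan 672/1215 = 55.3%, the team plan 209/465 = 44.9% → the Basic plan
Paid: the Basic plan 778/2261 = 34.4%, the team plan 65/254 = 25.6% → the Basic plan
Organic: the Basic plan 145/200 = 72.5%, the team plan 968/1661 = 58.3% → the Basic plan
Overall: the Basic plan 1595/3676 = 43.4%, the team plan 1242/2380 = 52.2% → the team plan
The Basic plan wins each signup group but the team plan wins overall — the comparison reverses. The Basic plan's customers skew toward paid, which has a lower base rate.

No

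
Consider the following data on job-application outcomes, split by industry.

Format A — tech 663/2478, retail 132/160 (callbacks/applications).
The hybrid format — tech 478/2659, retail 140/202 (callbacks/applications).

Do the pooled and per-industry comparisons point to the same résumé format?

Yes

Tech: Format A 663/2478 = 26.8%, the hybrid format 478/2659 = 18.0% → Format A
Retail: Format A 132/160 = 82.5%, the hybrid format 140/202 = 69.3% → Format A
Overall: Format A 795/2638 = 30.1%, the hybrid format 618/2861 = 21.6% → Format A
Format A wins overall and in every industry group — no reversal.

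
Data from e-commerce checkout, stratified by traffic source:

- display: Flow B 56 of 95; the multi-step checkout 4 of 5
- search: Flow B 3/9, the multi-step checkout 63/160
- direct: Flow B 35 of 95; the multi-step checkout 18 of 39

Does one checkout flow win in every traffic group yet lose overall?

Yes

Display: Flow B 56/95 = 58.9%, the multi-step checkout 4/5 = 80.0% → the multi-step checkout
Search: Flow B 3/9 = 33.3%, the multi-step checkout 63/160 = 39.4% → the multi-step checkout
Direct: Flow B 35/95 = 36.8%, the multi-step checkout 18/39 = 46.2% → the multi-step checkout
Overall: Flow B 94/199 = 47.2%, the multi-step checkout 85/204 = 41.7% → Flow B
The multi-step checkout wins each traffic group but Flow B wins overall — the comparison reverses. The multi-step checkout's sessions skew toward search, which has a lower base rate.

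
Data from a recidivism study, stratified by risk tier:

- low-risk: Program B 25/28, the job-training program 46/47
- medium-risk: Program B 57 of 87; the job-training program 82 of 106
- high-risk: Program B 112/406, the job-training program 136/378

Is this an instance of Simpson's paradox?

No

Low-risk: Program B 25/28 = 89.3%, the job-training program 46/47 = 97.9% → the job-training program
Medium-risk: Program B 57/87 = 65.5%, the job-training program 82/106 = 77.4% → the job-training program
High-risk: Program B 112/406 = 27.6%, the job-training program 136/378 = 36.0% → the job-training program
Overall: Program B 194/521 = 37.2%, the job-training program 264/531 = 49.7% → the job-training program
The job-training program wins overall and in every risk group — no reversal.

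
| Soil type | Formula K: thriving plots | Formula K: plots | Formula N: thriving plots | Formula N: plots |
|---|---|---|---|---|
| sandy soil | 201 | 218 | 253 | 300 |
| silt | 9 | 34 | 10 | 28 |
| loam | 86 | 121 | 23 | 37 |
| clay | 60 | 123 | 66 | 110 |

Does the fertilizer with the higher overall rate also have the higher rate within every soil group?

Sandy soil: Formula K 201/218 = 92.2%, Formula N 253/300 = 84.3% → Formula K
Silt: Formula K 9/34 = 26.5%, Formula N 10/28 = 35.7% → Formula N
Loam: Formula K 86/121 = 71.1%, Formula N 23/37 = 62.2% → Formula K
Clay: Formula K 60/123 = 48.8%, Formula N 66/110 = 60.0% → Formula N
Overall: Formula K 356/496 = 71.8%, Formula N 352/475 = 74.1% → Formula N
Neither sweeps: Formula K wins 2 of 4 groups, Formula N wins 2. Formula N wins overall but not every group — no Simpson reversal.

No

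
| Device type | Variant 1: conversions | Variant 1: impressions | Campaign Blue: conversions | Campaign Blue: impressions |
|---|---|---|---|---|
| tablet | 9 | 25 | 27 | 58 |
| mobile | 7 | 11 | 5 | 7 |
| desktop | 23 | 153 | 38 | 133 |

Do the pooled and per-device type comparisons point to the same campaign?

Yes

Tablet: Variant 1 9/25 = 36.0%, Campaign Blue 27/58 = 46.6% → Campaign Blue
Mobile: Variant 1 7/11 = 63.6%, Campaign Blue 5/7 = 71.4% → Campaign Blue
Desktop: Variant 1 23/153 = 15.0%, Campaign Blue 38/133 = 28.6% → Campaign Blue
Overall: Variant 1 39/189 = 20.6%, Campaign Blue 70/198 = 35.4% → Campaign Blue
Campaign Blue wins overall and in every device group — no reversal.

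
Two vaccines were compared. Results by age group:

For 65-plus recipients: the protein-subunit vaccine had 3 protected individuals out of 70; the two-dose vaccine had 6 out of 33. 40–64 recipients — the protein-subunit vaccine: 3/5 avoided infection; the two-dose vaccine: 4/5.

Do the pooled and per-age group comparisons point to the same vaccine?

Yes

65-plus: the protein-subunit vaccine 3/70 = 4.3%, the two-dose vaccine 6/33 = 18.2% → the two-dose vaccine
40–64: the protein-subunit vaccine 3/5 = 60.0%, the two-dose vaccine 4/5 = 80.0% → the two-dose vaccine
Overall: the protein-subunit vaccine 6/75 = 8.0%, the two-dose vaccine 10/38 = 26.3% → the two-dose vaccine
The two-dose vaccine wins overall and in every age group — no reversal.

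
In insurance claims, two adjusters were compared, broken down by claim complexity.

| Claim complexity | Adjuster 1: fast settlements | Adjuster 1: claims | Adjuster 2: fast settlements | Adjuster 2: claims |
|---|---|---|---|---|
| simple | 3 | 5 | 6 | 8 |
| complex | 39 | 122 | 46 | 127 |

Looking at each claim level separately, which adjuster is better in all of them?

Adjuster 2

Simple: Adjuster 1 3/5 = 60.0%, Adjuster 2 6/8 = 75.0% → Adjuster 2
Complex: Adjuster 1 39/122 = 32.0%, Adjuster 2 46/127 = 36.2% → Adjuster 2
Adjuster 2 has the higher rate in both groups.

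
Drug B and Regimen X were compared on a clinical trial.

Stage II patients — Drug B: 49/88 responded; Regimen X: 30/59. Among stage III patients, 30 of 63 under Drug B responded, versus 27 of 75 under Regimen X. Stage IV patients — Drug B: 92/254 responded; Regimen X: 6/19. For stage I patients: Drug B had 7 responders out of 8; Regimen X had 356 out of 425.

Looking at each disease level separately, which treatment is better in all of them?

Stage II: Drug B 49/88 = 55.7%, Regimen X 30/59 = 50.8% → Drug B
Stage III: Drug B 30/63 = 47.6%, Regimen X 27/75 = 36.0% → Drug B
Stage IV: Drug B 92/254 = 36.2%, Regimen X 6/19 = 31.6% → Drug B
Stage I: Drug B 7/8 = 87.5%, Regimen X 356/425 = 83.8% → Drug B
Drug B has the higher rate in all 4 groups.

Drug B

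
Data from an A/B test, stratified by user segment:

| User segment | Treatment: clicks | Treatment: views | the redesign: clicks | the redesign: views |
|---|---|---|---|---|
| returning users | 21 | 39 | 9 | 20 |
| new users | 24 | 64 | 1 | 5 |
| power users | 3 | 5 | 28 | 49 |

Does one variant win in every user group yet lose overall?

Yes

Returning users: Treatment 21/39 = 53.8%, the redesign 9/20 = 45.0% → Treatment
New users: Treatment 24/64 = 37.5%, the redesign 1/5 = 20.0% → Treatment
Power users: Treatment 3/5 = 60.0%, the redesign 28/49 = 57.1% → Treatment
Overall: Treatment 48/108 = 44.4%, the redesign 38/74 = 51.4% → the redesign
Treatment wins each user group but the redesign wins overall — the comparison reverses. Treatment's views skew toward new users, which has a lower base rate.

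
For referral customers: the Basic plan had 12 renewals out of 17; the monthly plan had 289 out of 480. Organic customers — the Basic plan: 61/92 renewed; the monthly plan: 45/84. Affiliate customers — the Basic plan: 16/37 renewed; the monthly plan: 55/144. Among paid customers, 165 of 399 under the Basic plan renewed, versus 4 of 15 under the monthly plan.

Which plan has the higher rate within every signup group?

Referral: the Basic plan 12/17 = 70.6%, the monthly plan 289/480 = 60.2% → the Basic plan
Organic: the Basic plan 61/92 = 66.3%, the monthly plan 45/84 = 53.6% → the Basic plan
Affiliate: the Basic plan 16/37 = 43.2%, the monthly plan 55/144 = 38.2% → the Basic plan
Paid: the Basic plan 165/399 = 41.4%, the monthly plan 4/15 = 26.7% → the Basic plan
The Basic plan has the higher rate in all 4 groups.

the Basic plan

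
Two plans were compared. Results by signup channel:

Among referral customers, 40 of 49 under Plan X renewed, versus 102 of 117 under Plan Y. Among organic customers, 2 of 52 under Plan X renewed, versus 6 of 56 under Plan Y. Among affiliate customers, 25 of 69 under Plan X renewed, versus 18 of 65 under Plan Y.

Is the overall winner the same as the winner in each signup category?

No

Referral: Plan X 40/49 = 81.6%, Plan Y 102/117 = 87.2% → Plan Y
Organic: Plan X 2/52 = 3.8%, Plan Y 6/56 = 10.7% → Plan Y
Affiliate: Plan X 25/69 = 36.2%, Plan Y 18/65 = 27.7% → Plan X
Overall: Plan X 67/170 = 39.4%, Plan Y 126/238 = 52.9% → Plan Y
Neither sweeps: Plan X wins 1 of 3 groups, Plan Y wins 2. Plan Y wins overall but not every group — no Simpson reversal.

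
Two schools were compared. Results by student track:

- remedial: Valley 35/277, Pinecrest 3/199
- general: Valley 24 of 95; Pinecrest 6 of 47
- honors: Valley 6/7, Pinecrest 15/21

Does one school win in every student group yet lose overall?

No

Remedial: Valley 35/277 = 12.6%, Pinecrest 3/199 = 1.5% → Valley
General: Valley 24/95 = 25.3%, Pinecrest 6/47 = 12.8% → Valley
Honors: Valley 6/7 = 85.7%, Pinecrest 15/21 = 71.4% → Valley
Overall: Valley 65/379 = 17.2%, Pinecrest 24/267 = 9.0% → Valley
Valley wins overall and in every student group — no reversal.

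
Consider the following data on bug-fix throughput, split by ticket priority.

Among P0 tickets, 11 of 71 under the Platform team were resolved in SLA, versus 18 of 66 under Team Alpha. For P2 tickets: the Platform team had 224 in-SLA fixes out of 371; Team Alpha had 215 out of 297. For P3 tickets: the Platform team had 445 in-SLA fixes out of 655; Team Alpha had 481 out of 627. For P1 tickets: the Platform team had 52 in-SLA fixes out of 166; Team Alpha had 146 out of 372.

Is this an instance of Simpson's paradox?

No

P0: the Platform team 11/71 = 15.5%, Team Alpha 18/66 = 27.3% → Team Alpha
P2: the Platform team 224/371 = 60.4%, Team Alpha 215/297 = 72.4% → Team Alpha
P3: the Platform team 445/655 = 67.9%, Team Alpha 481/627 = 76.7% → Team Alpha
P1: the Platform team 52/166 = 31.3%, Team Alpha 146/372 = 39.2% → Team Alpha
Overall: the Platform team 732/1263 = 58.0%, Team Alpha 860/1362 = 63.1% → Team Alpha
Team Alpha wins overall and in every ticket group — no reversal.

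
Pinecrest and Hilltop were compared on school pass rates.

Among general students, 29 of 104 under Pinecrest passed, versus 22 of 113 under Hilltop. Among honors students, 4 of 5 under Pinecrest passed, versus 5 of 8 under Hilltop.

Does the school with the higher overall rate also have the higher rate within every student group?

General: Pinecrest 29/104 = 27.9%, Hilltop 22/113 = 19.5% → Pinecrest
Honors: Pinecrest 4/5 = 80.0%, Hilltop 5/8 = 62.5% → Pinecrest
Overall: Pinecrest 33/109 = 30.3%, Hilltop 27/121 = 22.3% → Pinecrest
Pinecrest wins overall and in every student group — no reversal.

Yes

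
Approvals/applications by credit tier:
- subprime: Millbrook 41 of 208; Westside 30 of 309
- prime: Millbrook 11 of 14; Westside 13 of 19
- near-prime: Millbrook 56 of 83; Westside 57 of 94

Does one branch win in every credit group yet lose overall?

Subprime: Millbrook 41/208 = 19.7%, Westside 30/309 = 9.7% → Millbrook
Prime: Millbrook 11/14 = 78.6%, Westside 13/19 = 68.4% → Millbrook
Near-prime: Millbrook 56/83 = 67.5%, Westside 57/94 = 60.6% → Millbrook
Overall: Millbrook 108/305 = 35.4%, Westside 100/422 = 23.7% → Millbrook
Millbrook wins overall and in every credit group — no reversal.

No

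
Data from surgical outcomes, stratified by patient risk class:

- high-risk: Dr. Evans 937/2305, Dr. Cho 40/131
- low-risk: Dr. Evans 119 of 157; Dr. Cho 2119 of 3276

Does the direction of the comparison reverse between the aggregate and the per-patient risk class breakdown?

High-risk: Dr. Evans 937/2305 = 40.7%, Dr. Cho 40/131 = 30.5% → Dr. Evans
Low-risk: Dr. Evans 119/157 = 75.8%, Dr. Cho 2119/3276 = 64.7% → Dr. Evans
Overall: Dr. Evans 1056/2462 = 42.9%, Dr. Cho 2159/3407 = 63.4% → Dr. Cho
Dr. Evans wins each patient risk group but Dr. Cho wins overall — the comparison reverses. Dr. Evans's operations skew toward high-risk, which has a lower base rate.

Yes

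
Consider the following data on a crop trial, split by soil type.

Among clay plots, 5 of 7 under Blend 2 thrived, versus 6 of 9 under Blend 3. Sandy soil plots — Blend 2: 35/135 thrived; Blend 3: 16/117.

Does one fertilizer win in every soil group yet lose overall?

Clay: Blend 2 5/7 = 71.4%, Blend 3 6/9 = 66.7% → Blend 2
Sandy soil: Blend 2 35/135 = 25.9%, Blend 3 16/117 = 13.7% → Blend 2
Overall: Blend 2 40/142 = 28.2%, Blend 3 22/126 = 17.5% → Blend 2
Blend 2 wins overall and in every soil group — no reversal.

No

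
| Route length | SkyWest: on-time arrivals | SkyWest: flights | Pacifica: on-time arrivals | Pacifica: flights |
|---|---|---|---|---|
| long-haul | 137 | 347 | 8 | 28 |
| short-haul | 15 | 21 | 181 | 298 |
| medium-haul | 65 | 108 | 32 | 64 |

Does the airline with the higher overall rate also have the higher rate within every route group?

No

Long-haul: SkyWest 137/347 = 39.5%, Pacifica 8/28 = 28.6% → SkyWest
Short-haul: SkyWest 15/21 = 71.4%, Pacifica 181/298 = 60.7% → SkyWest
Medium-haul: SkyWest 65/108 = 60.2%, Pacifica 32/64 = 50.0% → SkyWest
Overall: SkyWest 217/476 = 45.6%, Pacifica 221/390 = 56.7% → Pacifica
SkyWest wins each route group but Pacifica wins overall — the comparison reverses. SkyWest's flights skew toward long-haul, which has a lower base rate.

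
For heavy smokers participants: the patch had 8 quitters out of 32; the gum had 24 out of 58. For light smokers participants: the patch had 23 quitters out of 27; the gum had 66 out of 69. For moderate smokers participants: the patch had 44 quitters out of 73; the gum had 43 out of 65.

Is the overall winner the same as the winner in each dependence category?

Yes

Heavy smokers: the patch 8/32 = 25.0%, the gum 24/58 = 41.4% → the gum
Light smokers: the patch 23/27 = 85.2%, the gum 66/69 = 95.7% → the gum
Moderate smokers: the patch 44/73 = 60.3%, the gum 43/65 = 66.2% → the gum
Overall: the patch 75/132 = 56.8%, the gum 133/192 = 69.3% → the gum
The gum wins overall and in every dependence group — no reversal.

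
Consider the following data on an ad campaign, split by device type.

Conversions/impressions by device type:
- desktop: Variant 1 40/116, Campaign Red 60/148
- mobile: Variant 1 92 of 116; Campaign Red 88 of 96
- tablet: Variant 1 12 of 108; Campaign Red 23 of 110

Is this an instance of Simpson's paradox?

Desktop: Variant 1 40/116 = 34.5%, Campaign Red 60/148 = 40.5% → Campaign Red
Mobile: Variant 1 92/116 = 79.3%, Campaign Red 88/96 = 91.7% → Campaign Red
Tablet: Variant 1 12/108 = 11.1%, Campaign Red 23/110 = 20.9% → Campaign Red
Overall: Variant 1 144/340 = 42.4%, Campaign Red 171/354 = 48.3% → Campaign Red
Campaign Red wins overall and in every device group — no reversal.

No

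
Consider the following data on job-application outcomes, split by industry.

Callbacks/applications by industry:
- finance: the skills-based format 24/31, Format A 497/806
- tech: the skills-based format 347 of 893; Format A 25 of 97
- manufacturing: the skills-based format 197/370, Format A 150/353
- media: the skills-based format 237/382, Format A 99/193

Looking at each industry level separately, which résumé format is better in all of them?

the skills-based format

Finance: the skills-based format 24/31 = 77.4%, Format A 497/806 = 61.7% → the skills-based format
Tech: the skills-based format 347/893 = 38.9%, Format A 25/97 = 25.8% → the skills-based format
Manufacturing: the skills-based format 197/370 = 53.2%, Format A 150/353 = 42.5% → the skills-based format
Media: the skills-based format 237/382 = 62.0%, Format A 99/193 = 51.3% → the skills-based format
The skills-based format has the higher rate in all 4 groups.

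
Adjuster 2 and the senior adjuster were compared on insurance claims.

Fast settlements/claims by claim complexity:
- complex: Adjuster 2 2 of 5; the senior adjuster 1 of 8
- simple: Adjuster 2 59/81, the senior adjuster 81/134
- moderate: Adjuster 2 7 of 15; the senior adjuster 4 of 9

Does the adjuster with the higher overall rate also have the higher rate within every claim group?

Complex: Adjuster 2 2/5 = 40.0%, the senior adjuster 1/8 = 12.5% → Adjuster 2
Simple: Adjuster 2 59/81 = 72.8%, the senior adjuster 81/134 = 60.4% → Adjuster 2
Moderate: Adjuster 2 7/15 = 46.7%, the senior adjuster 4/9 = 44.4% → Adjuster 2
Overall: Adjuster 2 68/101 = 67.3%, the senior adjuster 86/151 = 57.0% → Adjuster 2
Adjuster 2 wins overall and in every claim group — no reversal.

Yes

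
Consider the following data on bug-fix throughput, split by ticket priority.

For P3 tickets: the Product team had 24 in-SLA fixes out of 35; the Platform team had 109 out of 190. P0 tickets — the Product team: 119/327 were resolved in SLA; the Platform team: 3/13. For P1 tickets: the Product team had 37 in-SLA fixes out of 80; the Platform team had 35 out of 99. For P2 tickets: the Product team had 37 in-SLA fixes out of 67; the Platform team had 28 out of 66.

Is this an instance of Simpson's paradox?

Yes

P3: the Product team 24/35 = 68.6%, the Platform team 109/190 = 57.4% → the Product team
P0: the Product team 119/327 = 36.4%, the Platform team 3/13 = 23.1% → the Product team
P1: the Product team 37/80 = 46.2%, the Platform team 35/99 = 35.4% → the Product team
P2: the Product team 37/67 = 55.2%, the Platform team 28/66 = 42.4% → the Product team
Overall: the Product team 217/509 = 42.6%, the Platform team 175/368 = 47.6% → the Platform team
The Product team wins each ticket group but the Platform team wins overall — the comparison reverses. The Product team's tickets skew toward P0, which has a lower base rate.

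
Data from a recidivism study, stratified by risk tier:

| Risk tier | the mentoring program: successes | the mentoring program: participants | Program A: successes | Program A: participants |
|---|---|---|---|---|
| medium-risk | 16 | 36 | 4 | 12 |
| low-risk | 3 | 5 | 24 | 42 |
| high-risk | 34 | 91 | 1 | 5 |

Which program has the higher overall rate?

Program A

Medium-risk: the mentoring program 16/36 = 44.4%, Program A 4/12 = 33.3% → the mentoring program
Low-risk: the mentoring program 3/5 = 60.0%, Program A 24/42 = 57.1% → the mentoring program
High-risk: the mentoring program 34/91 = 37.4%, Program A 1/5 = 20.0% → the mentoring program
Overall: the mentoring program 53/132 = 40.2%, Program A 29/59 = 49.2% → Program A
(The mentoring program wins every risk group but Program A wins overall — the mentoring program's participants skew toward the low-rate high-risk group.)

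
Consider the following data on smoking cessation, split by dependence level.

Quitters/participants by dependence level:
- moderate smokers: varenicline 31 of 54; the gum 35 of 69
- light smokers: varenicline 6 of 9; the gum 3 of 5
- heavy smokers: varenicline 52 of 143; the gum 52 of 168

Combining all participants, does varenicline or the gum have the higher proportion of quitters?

varenicline

Moderate smokers: varenicline 31/54 = 57.4%, the gum 35/69 = 50.7% → varenicline
Light smokers: varenicline 6/9 = 66.7%, the gum 3/5 = 60.0% → varenicline
Heavy smokers: varenicline 52/143 = 36.4%, the gum 52/168 = 31.0% → varenicline
Overall: varenicline 89/206 = 43.2%, the gum 90/242 = 37.2% → varenicline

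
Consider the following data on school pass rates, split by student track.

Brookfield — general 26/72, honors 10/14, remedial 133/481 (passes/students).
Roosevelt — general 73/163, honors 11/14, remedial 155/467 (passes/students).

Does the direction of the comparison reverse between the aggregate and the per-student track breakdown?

No

General: Brookfield 26/72 = 36.1%, Roosevelt 73/163 = 44.8% → Roosevelt
Honors: Brookfield 10/14 = 71.4%, Roosevelt 11/14 = 78.6% → Roosevelt
Remedial: Brookfield 133/481 = 27.7%, Roosevelt 155/467 = 33.2% → Roosevelt
Overall: Brookfield 169/567 = 29.8%, Roosevelt 239/644 = 37.1% → Roosevelt
Roosevelt wins overall and in every student group — no reversal.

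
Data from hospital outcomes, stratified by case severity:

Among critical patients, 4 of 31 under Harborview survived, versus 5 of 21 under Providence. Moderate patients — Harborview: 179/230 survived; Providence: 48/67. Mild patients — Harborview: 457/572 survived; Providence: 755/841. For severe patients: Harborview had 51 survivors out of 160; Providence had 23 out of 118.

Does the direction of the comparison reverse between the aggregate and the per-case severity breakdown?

Critical: Harborview 4/31 = 12.9%, Providence 5/21 = 23.8% → Providence
Moderate: Harborview 179/230 = 77.8%, Providence 48/67 = 71.6% → Harborview
Mild: Harborview 457/572 = 79.9%, Providence 755/841 = 89.8% → Providence
Severe: Harborview 51/160 = 31.9%, Providence 23/118 = 19.5% → Harborview
Overall: Harborview 691/993 = 69.6%, Providence 831/1047 = 79.4% → Providence
Neither sweeps: Harborview wins 2 of 4 groups, Providence wins 2. Providence wins overall but not every group — no Simpson reversal.

No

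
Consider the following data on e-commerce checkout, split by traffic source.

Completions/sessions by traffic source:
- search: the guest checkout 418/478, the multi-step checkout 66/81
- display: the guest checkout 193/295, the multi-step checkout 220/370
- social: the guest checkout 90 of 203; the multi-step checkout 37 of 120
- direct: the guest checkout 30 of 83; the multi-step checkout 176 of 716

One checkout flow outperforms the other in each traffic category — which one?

Search: the guest checkout 418/478 = 87.4%, the multi-step checkout 66/81 = 81.5% → the guest checkout
Display: the guest checkout 193/295 = 65.4%, the multi-step checkout 220/370 = 59.5% → the guest checkout
Social: the guest checkout 90/203 = 44.3%, the multi-step checkout 37/120 = 30.8% → the guest checkout
Direct: the guest checkout 30/83 = 36.1%, the multi-step checkout 176/716 = 24.6% → the guest checkout
The guest checkout has the higher rate in all 4 groups.

the guest checkout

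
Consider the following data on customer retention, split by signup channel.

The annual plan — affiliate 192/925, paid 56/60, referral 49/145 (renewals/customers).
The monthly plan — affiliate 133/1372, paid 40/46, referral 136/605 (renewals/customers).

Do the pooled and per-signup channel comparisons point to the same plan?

Affiliate: the annual plan 192/925 = 20.8%, the monthly plan 133/1372 = 9.7% → the annual plan
Paid: the annual plan 56/60 = 93.3%, the monthly plan 40/46 = 87.0% → the annual plan
Referral: the annual plan 49/145 = 33.8%, the monthly plan 136/605 = 22.5% → the annual plan
Overall: the annual plan 297/1130 = 26.3%, the monthly plan 309/2023 = 15.3% → the annual plan
The annual plan wins overall and in every signup group — no reversal.

Yes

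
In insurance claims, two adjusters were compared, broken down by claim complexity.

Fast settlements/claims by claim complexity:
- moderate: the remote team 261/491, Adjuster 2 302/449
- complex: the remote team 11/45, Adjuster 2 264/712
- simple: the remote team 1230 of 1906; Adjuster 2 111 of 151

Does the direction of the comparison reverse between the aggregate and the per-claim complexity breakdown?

Moderate: the remote team 261/491 = 53.2%, Adjuster 2 302/449 = 67.3% → Adjuster 2
Complex: the remote team 11/45 = 24.4%, Adjuster 2 264/712 = 37.1% → Adjuster 2
Simple: the remote team 1230/1906 = 64.5%, Adjuster 2 111/151 = 73.5% → Adjuster 2
Overall: the remote team 1502/2442 = 61.5%, Adjuster 2 677/1312 = 51.6% → the remote team
Adjuster 2 wins each claim group but the remote team wins overall — the comparison reverses. Adjuster 2's claims skew toward complex, which has a lower base rate.

Yes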